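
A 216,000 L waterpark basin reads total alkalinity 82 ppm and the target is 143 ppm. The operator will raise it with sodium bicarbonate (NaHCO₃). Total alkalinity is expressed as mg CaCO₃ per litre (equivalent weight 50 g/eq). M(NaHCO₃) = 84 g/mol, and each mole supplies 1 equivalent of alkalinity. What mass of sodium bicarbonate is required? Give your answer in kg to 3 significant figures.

22.1 kg

Alkalinity to add: (143 − 82) = 61 mg/L as CaCO₃ × 216,000 L = 13,180 g as CaCO₃.
Equivalents: 13,180 g ÷ 50 g/eq = 263.5 eq.
NaHCO₃ supplies 1 eq per mole → 263.5 mol.
Mass: 263.5 mol × 84 g/mol = 22,140 g.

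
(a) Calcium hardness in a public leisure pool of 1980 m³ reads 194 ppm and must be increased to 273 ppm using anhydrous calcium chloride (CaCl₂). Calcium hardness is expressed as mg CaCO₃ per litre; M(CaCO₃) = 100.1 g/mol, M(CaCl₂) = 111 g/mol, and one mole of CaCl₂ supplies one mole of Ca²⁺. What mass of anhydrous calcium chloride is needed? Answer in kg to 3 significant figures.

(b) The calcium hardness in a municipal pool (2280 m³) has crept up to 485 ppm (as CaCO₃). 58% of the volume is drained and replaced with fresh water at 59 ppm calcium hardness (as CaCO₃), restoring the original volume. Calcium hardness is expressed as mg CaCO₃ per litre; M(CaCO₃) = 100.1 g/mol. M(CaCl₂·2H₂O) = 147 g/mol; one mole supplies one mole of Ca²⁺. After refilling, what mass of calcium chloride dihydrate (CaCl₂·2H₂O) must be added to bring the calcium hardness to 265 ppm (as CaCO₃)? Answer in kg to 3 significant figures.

(a) Volume: 1980 m³ = 1,980,000 L.
(a) Hardness to add: (273 − 194) = 79 mg/L as CaCO₃ × 1,980,000 L = 156,400 g as CaCO₃.
(a) Moles of Ca²⁺ (1 mol Ca²⁺ ≡ 1 mol CaCO₃): 156,400 / 100.1 g/mol = 1563 mol.
(a) Mass of CaCl₂: 1563 × 111 = 173,500 g.

(b) Volume: 2280 m³ = 2,280,000 L.
(b) After draining 58% and refilling: 485 × 0.42 + 59 × 0.58 = 237.92 ppm.
(b) Deficit to target: 265 − 237.92 = 27.08 mg/L.
(b) As CaCO₃: 27.08 mg/L × 2,280,000 L = 61,740 g; ÷ 100.1 = 616.8 mol Ca²⁺.
(b) Mass: 616.8 × 147 = 90,670 g.

(a) 173 kg; (b) 90.7 kg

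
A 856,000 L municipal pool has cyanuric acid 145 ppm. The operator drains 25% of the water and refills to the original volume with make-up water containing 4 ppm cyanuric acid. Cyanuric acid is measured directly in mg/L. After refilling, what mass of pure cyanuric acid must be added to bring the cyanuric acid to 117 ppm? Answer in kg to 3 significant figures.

6.21 kg

After draining 25% and refilling: 145 × 0.75 + 4 × 0.25 = 109.75 ppm.
Deficit to target: 117 − 109.75 = 7.25 mg/L.
Mass: 7.25 mg/L × 856,000 L = 6206 g cyanuric acid.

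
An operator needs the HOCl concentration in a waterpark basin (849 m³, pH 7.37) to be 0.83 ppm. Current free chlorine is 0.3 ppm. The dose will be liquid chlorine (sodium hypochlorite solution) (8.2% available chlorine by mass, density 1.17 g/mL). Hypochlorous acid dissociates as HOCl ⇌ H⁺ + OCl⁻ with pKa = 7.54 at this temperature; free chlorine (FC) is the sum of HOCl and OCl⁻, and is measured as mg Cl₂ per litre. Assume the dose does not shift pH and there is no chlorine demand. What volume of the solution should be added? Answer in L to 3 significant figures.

9.66 L

Volume: 849 m³ = 849,000 L.
[OCl⁻]/[HOCl] = 10^(pH − pKa) = 10^(7.37 − 7.54) = 0.6761; fraction as HOCl = 1/(1 + 0.6761) = 0.5966.
Free chlorine required for 0.83 ppm HOCl: 0.83 / 0.5966 = 1.391 ppm.
FC to add: 1.391 − 0.3 = 1.091 mg/L as Cl₂.
Cl₂ equivalent: 1.091 mg/L × 849,000 L = 926.4 g.
Product at 8.2% available Cl: 926.4 / 0.082 = 11,300 g.
Volume: 11,300 g ÷ 1.17 g/mL = 9656 mL.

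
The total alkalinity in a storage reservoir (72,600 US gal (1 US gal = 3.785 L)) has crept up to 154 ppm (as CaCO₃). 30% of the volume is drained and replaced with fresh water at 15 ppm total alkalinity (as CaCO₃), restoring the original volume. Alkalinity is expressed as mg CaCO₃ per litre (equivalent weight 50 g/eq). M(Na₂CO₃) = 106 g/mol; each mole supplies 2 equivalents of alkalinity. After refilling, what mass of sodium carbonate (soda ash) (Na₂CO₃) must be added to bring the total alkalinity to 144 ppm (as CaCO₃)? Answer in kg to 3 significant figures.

9.23 kg

Volume: 72,600 US gal × 3.785 L/gal = 274,791 L.
After draining 30% and refilling: 154 × 0.70 + 15 × 0.30 = 112.3 ppm.
Deficit to target: 144 − 112.3 = 31.7 mg/L.
As CaCO₃: 31.7 mg/L × 274,791 L = 8711 g; ÷ 50 g/eq ÷ 2 = 87.11 mol Na₂CO₃.
Mass: 87.11 × 106 = 9234 g.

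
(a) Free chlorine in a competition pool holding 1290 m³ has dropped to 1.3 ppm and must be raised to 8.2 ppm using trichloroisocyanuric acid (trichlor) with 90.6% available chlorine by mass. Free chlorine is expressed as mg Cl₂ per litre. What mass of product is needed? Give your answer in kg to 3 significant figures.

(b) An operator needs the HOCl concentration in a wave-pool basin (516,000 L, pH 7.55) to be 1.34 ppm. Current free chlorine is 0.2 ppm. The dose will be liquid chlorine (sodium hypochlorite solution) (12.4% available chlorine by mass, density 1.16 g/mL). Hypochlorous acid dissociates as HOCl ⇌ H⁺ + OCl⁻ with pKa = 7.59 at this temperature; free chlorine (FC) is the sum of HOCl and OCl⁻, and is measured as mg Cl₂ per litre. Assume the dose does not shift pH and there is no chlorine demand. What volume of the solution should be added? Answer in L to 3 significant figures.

(a) 9.82 kg; (b) 8.47 L

(a) Volume: 1290 m³ = 1,290,000 L.
(a) Chlorine deficit: 8.2 − 1.3 = 6.9 ppm = 6.9 mg/L as Cl₂.
(a) Cl₂ equivalent needed: 6.9 mg/L × 1,290,000 L = 8,901,000 mg = 8901 g.
(a) Product at 90.6% available chlorine: 8901 / 0.906 = 9825 g.

(b) [OCl⁻]/[HOCl] = 10^(pH − pKa) = 10^(7.55 − 7.59) = 0.912; fraction as HOCl = 1/(1 + 0.912) = 0.523.
(b) Free chlorine required for 1.34 ppm HOCl: 1.34 / 0.523 = 2.562 ppm.
(b) FC to add: 2.562 − 0.2 = 2.362 mg/L as Cl₂.
(b) Cl₂ equivalent: 2.362 mg/L × 516,000 L = 1219 g.
(b) Product at 12.4% available Cl: 1219 / 0.124 = 9829 g.
(b) Volume: 9829 g ÷ 1.16 g/mL = 8474 mL.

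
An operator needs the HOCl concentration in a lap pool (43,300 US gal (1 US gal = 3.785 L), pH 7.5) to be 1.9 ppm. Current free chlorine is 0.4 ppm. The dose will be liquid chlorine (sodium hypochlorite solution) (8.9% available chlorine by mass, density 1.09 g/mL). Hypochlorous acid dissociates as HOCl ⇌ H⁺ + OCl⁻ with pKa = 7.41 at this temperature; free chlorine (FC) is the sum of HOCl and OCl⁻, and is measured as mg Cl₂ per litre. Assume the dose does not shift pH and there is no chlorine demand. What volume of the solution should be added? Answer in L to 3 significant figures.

Volume: 43,300 US gal × 3.785 L/gal = 163,890 L.
[OCl⁻]/[HOCl] = 10^(pH − pKa) = 10^(7.5 − 7.41) = 1.23; fraction as HOCl = 1/(1 + 1.23) = 0.4484.
Free chlorine required for 1.9 ppm HOCl: 1.9 / 0.4484 = 4.238 ppm.
FC to add: 4.238 − 0.4 = 3.838 mg/L as Cl₂.
Cl₂ equivalent: 3.838 mg/L × 163,890 L = 628.9 g.
Product at 8.9% available Cl: 628.9 / 0.089 = 7067 g.
Volume: 7067 g ÷ 1.09 g/mL = 6483 mL.

6.48 L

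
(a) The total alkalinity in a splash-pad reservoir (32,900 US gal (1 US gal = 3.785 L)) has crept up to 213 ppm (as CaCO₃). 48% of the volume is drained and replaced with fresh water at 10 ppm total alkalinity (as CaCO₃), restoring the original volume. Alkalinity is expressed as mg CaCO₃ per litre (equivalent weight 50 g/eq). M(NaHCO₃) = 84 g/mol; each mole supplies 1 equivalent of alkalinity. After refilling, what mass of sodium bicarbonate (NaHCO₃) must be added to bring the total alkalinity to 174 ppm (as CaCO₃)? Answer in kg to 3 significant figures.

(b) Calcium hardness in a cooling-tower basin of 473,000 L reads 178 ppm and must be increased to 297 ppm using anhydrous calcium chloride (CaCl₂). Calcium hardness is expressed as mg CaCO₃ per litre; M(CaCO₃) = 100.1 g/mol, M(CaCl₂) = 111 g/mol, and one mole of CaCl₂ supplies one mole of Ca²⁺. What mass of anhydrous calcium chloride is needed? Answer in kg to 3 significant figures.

(a) 12.2 kg; (b) 62.4 kg

(a) Volume: 32,900 US gal × 3.785 L/gal = 124,526 L.
(a) After draining 48% and refilling: 213 × 0.52 + 10 × 0.48 = 115.56 ppm.
(a) Deficit to target: 174 − 115.56 = 58.44 mg/L.
(a) As CaCO₃: 58.44 mg/L × 124,526 L = 7277 g; ÷ 50 g/eq ÷ 1 = 145.5 mol NaHCO₃.
(a) Mass: 145.5 × 84 = 12,230 g.

(b) Hardness to add: (297 − 178) = 119 mg/L as CaCO₃ × 473,000 L = 56,290 g as CaCO₃.
(b) Moles of Ca²⁺ (1 mol Ca²⁺ ≡ 1 mol CaCO₃): 56,290 / 100.1 g/mol = 562.3 mol.
(b) Mass of CaCl₂: 562.3 × 111 = 62,420 g.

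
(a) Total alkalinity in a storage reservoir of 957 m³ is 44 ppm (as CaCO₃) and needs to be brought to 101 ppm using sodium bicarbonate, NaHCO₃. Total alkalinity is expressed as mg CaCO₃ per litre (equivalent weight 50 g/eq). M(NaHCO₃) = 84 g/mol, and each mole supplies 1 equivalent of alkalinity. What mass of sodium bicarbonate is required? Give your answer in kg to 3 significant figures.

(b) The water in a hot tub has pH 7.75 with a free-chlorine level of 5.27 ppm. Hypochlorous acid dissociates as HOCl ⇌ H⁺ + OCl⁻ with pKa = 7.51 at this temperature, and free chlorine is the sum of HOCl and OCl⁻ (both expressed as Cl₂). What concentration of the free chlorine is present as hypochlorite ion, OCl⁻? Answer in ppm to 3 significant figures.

(a) 91.6 kg; (b) 3.35 ppm

(a) Volume: 957 m³ = 957,000 L.
(a) Alkalinity to add: (101 − 44) = 57 mg/L as CaCO₃ × 957,000 L = 54,550 g as CaCO₃.
(a) Equivalents: 54,550 g ÷ 50 g/eq = 1091 eq.
(a) NaHCO₃ supplies 1 eq per mole → 1091 mol.
(a) Mass: 1091 mol × 84 g/mol = 91,640 g.

(b) [OCl⁻]/[HOCl] = 10^(pH − pKa) = 10^(7.75 − 7.51) = 10^0.24 = 1.738.
(b) Fraction as HOCl = 1 / (1 + 1.738) = 0.3653.
(b) OCl⁻ = (1 − 0.3653) × 5.27 ppm = 3.345 ppm.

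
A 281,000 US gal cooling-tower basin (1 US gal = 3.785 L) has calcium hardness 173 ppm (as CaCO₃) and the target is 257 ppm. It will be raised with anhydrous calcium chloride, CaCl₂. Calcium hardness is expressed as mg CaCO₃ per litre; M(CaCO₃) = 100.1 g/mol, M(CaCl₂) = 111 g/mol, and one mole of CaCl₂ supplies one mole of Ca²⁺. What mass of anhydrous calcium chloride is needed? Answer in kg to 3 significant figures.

Volume: 281,000 US gal × 3.785 L/gal = 1,063,585 L.
Hardness to add: (257 − 173) = 84 mg/L as CaCO₃ × 1,063,585 L = 89,340 g as CaCO₃.
Moles of Ca²⁺ (1 mol Ca²⁺ ≡ 1 mol CaCO₃): 89,340 / 100.1 g/mol = 892.5 mol.
Mass of CaCl₂: 892.5 × 111 = 99,070 g.

99.1 kg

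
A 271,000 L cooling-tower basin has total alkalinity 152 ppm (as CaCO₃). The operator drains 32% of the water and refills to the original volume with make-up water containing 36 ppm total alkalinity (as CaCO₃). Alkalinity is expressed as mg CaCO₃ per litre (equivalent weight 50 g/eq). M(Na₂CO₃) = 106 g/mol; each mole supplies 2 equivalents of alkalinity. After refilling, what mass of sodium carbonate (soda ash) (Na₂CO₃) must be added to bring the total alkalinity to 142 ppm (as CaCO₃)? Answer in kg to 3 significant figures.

After draining 32% and refilling: 152 × 0.68 + 36 × 0.32 = 114.88 ppm.
Deficit to target: 142 − 114.88 = 27.12 mg/L.
As CaCO₃: 27.12 mg/L × 271,000 L = 7350 g; ÷ 50 g/eq ÷ 2 = 73.5 mol Na₂CO₃.
Mass: 73.5 × 106 = 7790 g.

7.79 kg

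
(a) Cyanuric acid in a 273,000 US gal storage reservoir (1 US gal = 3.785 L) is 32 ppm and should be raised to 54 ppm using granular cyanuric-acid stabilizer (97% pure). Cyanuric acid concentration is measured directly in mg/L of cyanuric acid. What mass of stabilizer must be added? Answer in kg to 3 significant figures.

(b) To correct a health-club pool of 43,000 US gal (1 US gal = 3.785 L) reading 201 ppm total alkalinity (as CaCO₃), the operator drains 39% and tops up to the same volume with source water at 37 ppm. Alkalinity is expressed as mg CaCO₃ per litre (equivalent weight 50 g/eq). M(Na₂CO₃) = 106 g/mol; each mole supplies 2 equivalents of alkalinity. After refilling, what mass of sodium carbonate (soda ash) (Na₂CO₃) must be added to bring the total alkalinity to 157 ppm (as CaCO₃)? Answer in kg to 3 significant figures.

(a) Volume: 273,000 US gal × 3.785 L/gal = 1,033,305 L.
(a) CYA to add: (54 − 32) = 22 mg/L × 1,033,305 L = 22,730 g cyanuric acid.
(a) At 97% purity: 22,730 / 0.97 = 23,440 g product.

(b) Volume: 43,000 US gal × 3.785 L/gal = 162,755 L.
(b) After draining 39% and refilling: 201 × 0.61 + 37 × 0.39 = 137.04 ppm.
(b) Deficit to target: 157 − 137.04 = 19.96 mg/L.
(b) As CaCO₃: 19.96 mg/L × 162,755 L = 3249 g; ÷ 50 g/eq ÷ 2 = 32.49 mol Na₂CO₃.
(b) Mass: 32.49 × 106 = 3444 g.

(a) 23.4 kg; (b) 3.44 kg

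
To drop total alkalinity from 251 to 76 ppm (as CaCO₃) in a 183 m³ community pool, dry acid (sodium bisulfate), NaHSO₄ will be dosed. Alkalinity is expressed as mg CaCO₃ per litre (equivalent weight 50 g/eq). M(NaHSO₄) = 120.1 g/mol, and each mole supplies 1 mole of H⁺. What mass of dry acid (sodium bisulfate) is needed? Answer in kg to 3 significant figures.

Volume: 183 m³ = 183,000 L.
Alkalinity to neutralize: (251 − 76) = 175 mg/L as CaCO₃ × 183,000 L = 32,020 g as CaCO₃.
Equivalents of H⁺ required: 32,020 ÷ 50 g/eq = 640.5 eq = 640.5 mol NaHSO₄.
Mass of NaHSO₄: 640.5 × 120.1 = 76,920 g.

76.9 kg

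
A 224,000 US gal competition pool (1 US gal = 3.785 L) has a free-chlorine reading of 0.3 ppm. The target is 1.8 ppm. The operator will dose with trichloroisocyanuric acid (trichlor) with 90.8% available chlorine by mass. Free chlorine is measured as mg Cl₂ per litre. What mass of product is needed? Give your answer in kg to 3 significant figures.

1.40 kg

Volume: 224,000 US gal × 3.785 L/gal = 847,840 L.
Chlorine deficit: 1.8 − 0.3 = 1.5 ppm = 1.5 mg/L as Cl₂.
Cl₂ equivalent needed: 1.5 mg/L × 847,840 L = 1,272,000 mg = 1272 g.
Product at 90.8% available chlorine: 1272 / 0.908 = 1401 g.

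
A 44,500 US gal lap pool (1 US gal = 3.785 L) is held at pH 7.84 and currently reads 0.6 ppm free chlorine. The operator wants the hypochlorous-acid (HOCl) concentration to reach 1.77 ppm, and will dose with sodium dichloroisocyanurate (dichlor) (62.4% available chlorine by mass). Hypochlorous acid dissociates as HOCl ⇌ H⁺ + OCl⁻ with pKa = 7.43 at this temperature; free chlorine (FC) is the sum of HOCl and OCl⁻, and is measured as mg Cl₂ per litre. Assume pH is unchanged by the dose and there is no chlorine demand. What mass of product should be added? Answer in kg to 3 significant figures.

1.54 kg

Volume: 44,500 US gal × 3.785 L/gal = 168,432 L.
[OCl⁻]/[HOCl] = 10^(pH − pKa) = 10^(7.84 − 7.43) = 2.57; fraction as HOCl = 1/(1 + 2.57) = 0.2801.
Free chlorine required for 1.77 ppm HOCl: 1.77 / 0.2801 = 6.32 ppm.
FC to add: 6.32 − 0.6 = 5.72 mg/L as Cl₂.
Cl₂ equivalent: 5.72 mg/L × 168,432 L = 963.4 g.
Product at 62.4% available Cl: 963.4 / 0.624 = 1544 g.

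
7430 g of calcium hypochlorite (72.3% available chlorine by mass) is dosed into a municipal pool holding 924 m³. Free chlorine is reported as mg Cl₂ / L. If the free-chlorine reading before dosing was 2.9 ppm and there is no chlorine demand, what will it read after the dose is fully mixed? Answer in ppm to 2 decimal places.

8.71 ppm

Volume: 924 m³ = 924,000 L.
Available chlorine delivered: 7430 g × 0.723 = 5372 g as Cl₂.
Concentration rise: 5372 g / 924,000 L = 5.814 mg/L = 5.81 ppm.
Final FC: 2.9 + 5.81 = 8.71 ppm.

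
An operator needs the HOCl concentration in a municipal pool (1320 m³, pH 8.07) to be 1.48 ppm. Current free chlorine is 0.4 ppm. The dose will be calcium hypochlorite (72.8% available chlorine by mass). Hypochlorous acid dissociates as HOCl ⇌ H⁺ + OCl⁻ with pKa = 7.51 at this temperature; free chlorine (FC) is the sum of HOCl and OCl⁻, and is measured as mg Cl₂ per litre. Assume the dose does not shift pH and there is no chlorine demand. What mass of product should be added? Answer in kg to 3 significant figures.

11.7 kg

Volume: 1320 m³ = 1,320,000 L.
[OCl⁻]/[HOCl] = 10^(pH − pKa) = 10^(8.07 − 7.51) = 3.631; fraction as HOCl = 1/(1 + 3.631) = 0.2159.
Free chlorine required for 1.48 ppm HOCl: 1.48 / 0.2159 = 6.854 ppm.
FC to add: 6.854 − 0.4 = 6.454 mg/L as Cl₂.
Cl₂ equivalent: 6.454 mg/L × 1,320,000 L = 8519 g.
Product at 72.8% available Cl: 8519 / 0.728 = 11,700 g.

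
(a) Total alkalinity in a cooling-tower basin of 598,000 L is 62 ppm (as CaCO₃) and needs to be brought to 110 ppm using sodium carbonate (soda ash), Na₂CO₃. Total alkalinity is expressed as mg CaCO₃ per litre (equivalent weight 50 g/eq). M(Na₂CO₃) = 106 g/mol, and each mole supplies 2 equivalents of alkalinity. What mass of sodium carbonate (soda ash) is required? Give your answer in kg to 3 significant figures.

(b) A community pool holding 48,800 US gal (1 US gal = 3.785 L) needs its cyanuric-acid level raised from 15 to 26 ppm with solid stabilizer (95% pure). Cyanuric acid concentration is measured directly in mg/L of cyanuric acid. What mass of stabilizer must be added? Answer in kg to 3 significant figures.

(a) 30.4 kg; (b) 2.14 kg

(a) Alkalinity to add: (110 − 62) = 48 mg/L as CaCO₃ × 598,000 L = 28,700 g as CaCO₃.
(a) Equivalents: 28,700 g ÷ 50 g/eq = 574.1 eq.
(a) Each mole of Na₂CO₃ supplies 2 eq, so 574.1 / 2 = 287 mol.
(a) Mass: 287 mol × 106 g/mol = 30,430 g.

(b) Volume: 48,800 US gal × 3.785 L/gal = 184,708 L.
(b) CYA to add: (26 − 15) = 11 mg/L × 184,708 L = 2032 g cyanuric acid.
(b) At 95% purity: 2032 / 0.95 = 2139 g product.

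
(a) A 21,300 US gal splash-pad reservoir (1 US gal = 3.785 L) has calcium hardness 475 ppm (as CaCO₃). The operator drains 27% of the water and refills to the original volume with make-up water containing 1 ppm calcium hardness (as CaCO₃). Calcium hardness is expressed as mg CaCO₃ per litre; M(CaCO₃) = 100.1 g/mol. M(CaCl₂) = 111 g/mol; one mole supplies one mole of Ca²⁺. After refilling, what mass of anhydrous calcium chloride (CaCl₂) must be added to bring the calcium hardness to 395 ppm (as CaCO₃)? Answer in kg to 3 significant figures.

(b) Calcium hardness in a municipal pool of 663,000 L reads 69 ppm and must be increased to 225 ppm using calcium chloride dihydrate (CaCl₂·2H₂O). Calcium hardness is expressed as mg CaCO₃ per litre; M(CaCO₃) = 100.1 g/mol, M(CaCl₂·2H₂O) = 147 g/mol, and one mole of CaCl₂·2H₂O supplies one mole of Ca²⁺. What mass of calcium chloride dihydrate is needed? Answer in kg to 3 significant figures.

(a) 4.29 kg; (b) 152 kg

(a) Volume: 21,300 US gal × 3.785 L/gal = 80,620 L.
(a) After draining 27% and refilling: 475 × 0.73 + 1 × 0.27 = 347.02 ppm.
(a) Deficit to target: 395 − 347.02 = 47.98 mg/L.
(a) As CaCO₃: 47.98 mg/L × 80,620 L = 3868 g; ÷ 100.1 = 38.64 mol Ca²⁺.
(a) Mass: 38.64 × 111 = 4289 g.

(b) Hardness to add: (225 − 69) = 156 mg/L as CaCO₃ × 663,000 L = 103,400 g as CaCO₃.
(b) Moles of Ca²⁺ (1 mol Ca²⁺ ≡ 1 mol CaCO₃): 103,400 / 100.1 g/mol = 1033 mol.
(b) Mass of CaCl₂·2H₂O: 1033 × 147 = 151,900 g.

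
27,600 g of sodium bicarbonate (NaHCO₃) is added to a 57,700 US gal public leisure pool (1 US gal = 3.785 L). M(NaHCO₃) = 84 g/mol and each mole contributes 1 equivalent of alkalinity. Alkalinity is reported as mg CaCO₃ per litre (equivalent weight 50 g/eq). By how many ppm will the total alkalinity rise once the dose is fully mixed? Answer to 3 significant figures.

75.2 ppm

Volume: 57,700 US gal × 3.785 L/gal = 218,394 L.
Moles of NaHCO₃: 27,600 g ÷ 84 g/mol = 328.6 mol → 328.6 eq of alkalinity.
As CaCO₃: 328.6 eq × 50 g/eq = 16,430 g.
Rise: 16,430 g / 218,394 L × 1000 = 75.22 mg/L.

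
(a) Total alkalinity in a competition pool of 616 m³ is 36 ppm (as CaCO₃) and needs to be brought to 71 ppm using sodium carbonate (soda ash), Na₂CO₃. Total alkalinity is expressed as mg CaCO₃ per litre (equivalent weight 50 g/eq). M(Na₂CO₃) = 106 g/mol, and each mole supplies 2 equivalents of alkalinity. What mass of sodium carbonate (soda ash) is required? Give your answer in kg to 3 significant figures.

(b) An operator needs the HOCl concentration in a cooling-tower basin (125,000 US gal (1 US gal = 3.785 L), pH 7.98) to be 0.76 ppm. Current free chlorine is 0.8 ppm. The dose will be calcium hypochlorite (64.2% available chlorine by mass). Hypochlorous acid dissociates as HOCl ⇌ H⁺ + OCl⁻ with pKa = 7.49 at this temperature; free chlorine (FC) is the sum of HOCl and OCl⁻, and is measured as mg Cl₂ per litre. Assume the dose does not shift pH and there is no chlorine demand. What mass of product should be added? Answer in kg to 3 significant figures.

(a) 22.9 kg; (b) 1.70 kg

(a) Volume: 616 m³ = 616,000 L.
(a) Alkalinity to add: (71 − 36) = 35 mg/L as CaCO₃ × 616,000 L = 21,560 g as CaCO₃.
(a) Equivalents: 21,560 g ÷ 50 g/eq = 431.2 eq.
(a) Each mole of Na₂CO₃ supplies 2 eq, so 431.2 / 2 = 215.6 mol.
(a) Mass: 215.6 mol × 106 g/mol = 22,850 g.

(b) Volume: 125,000 US gal × 3.785 L/gal = 473,125 L.
(b) [OCl⁻]/[HOCl] = 10^(pH − pKa) = 10^(7.98 − 7.49) = 3.09; fraction as HOCl = 1/(1 + 3.09) = 0.2445.
(b) Free chlorine required for 0.76 ppm HOCl: 0.76 / 0.2445 = 3.109 ppm.
(b) FC to add: 3.109 − 0.8 = 2.309 mg/L as Cl₂.
(b) Cl₂ equivalent: 2.309 mg/L × 473,125 L = 1092 g.
(b) Product at 64.2% available Cl: 1092 / 0.642 = 1701 g.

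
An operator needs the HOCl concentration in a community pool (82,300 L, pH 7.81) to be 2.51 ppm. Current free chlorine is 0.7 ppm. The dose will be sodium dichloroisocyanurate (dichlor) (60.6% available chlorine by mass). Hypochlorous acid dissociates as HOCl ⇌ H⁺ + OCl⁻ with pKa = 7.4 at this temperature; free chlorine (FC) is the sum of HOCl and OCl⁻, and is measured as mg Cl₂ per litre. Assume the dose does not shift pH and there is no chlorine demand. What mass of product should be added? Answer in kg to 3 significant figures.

[OCl⁻]/[HOCl] = 10^(pH − pKa) = 10^(7.81 − 7.4) = 2.57; fraction as HOCl = 1/(1 + 2.57) = 0.2801.
Free chlorine required for 2.51 ppm HOCl: 2.51 / 0.2801 = 8.962 ppm.
FC to add: 8.962 − 0.7 = 8.262 mg/L as Cl₂.
Cl₂ equivalent: 8.262 mg/L × 82,300 L = 679.9 g.
Product at 60.6% available Cl: 679.9 / 0.606 = 1122 g.

1.12 kg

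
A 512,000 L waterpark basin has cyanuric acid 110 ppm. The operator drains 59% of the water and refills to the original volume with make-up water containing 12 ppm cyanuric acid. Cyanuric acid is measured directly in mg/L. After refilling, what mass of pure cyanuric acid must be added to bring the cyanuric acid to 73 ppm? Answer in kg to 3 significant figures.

10.7 kg

After draining 59% and refilling: 110 × 0.41 + 12 × 0.59 = 52.18 ppm.
Deficit to target: 73 − 52.18 = 20.82 mg/L.
Mass: 20.82 mg/L × 512,000 L = 10,660 g cyanuric acid.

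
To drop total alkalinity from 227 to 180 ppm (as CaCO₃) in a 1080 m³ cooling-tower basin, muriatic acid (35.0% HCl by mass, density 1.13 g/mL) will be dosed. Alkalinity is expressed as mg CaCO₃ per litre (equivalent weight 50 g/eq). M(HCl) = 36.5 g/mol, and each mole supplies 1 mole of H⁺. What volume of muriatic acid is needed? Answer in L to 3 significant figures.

Volume: 1080 m³ = 1,080,000 L.
Alkalinity to neutralize: (227 − 180) = 47 mg/L as CaCO₃ × 1,080,000 L = 50,760 g as CaCO₃.
Equivalents of H⁺ required: 50,760 ÷ 50 g/eq = 1015 eq = 1015 mol HCl.
Mass of HCl: 1015 × 36.5 = 37,050 g.
Mass of 35.0% solution: 37,050 / 0.35 = 105,900 g.
Volume: 105,900 g ÷ 1.13 g/mL = 93,690 mL.

93.7 L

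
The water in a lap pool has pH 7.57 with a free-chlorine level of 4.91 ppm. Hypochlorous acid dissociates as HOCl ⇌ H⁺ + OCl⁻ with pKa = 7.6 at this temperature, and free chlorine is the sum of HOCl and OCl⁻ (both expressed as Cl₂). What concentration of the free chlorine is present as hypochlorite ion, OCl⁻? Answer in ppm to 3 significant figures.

[OCl⁻]/[HOCl] = 10^(pH − pKa) = 10^(7.57 − 7.6) = 10^-0.03 = 0.9333.
Fraction as HOCl = 1 / (1 + 0.9333) = 0.5173.
OCl⁻ = (1 − 0.5173) × 4.91 ppm = 2.37 ppm.

2.37 ppm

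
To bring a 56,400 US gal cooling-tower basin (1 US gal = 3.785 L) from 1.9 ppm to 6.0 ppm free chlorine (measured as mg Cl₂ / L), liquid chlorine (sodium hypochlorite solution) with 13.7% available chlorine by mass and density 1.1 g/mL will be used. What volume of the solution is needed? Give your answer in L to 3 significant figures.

Volume: 56,400 US gal × 3.785 L/gal = 213,474 L.
Chlorine deficit: 6.0 − 1.9 = 4.1 ppm = 4.1 mg/L as Cl₂.
Cl₂ equivalent needed: 4.1 mg/L × 213,474 L = 875,200 mg = 875.2 g.
Product at 13.7% available chlorine: 875.2 / 0.137 = 6389 g.
Volume at density 1.1 g/mL: 6389 g ÷ 1.1 g/mL = 5808 mL.

5.81 L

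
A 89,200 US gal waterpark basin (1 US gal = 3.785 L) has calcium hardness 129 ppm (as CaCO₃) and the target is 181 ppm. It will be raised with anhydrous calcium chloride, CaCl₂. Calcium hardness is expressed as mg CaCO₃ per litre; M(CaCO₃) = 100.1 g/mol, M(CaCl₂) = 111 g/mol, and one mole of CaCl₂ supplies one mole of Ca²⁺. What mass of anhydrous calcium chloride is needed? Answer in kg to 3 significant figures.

19.5 kg

Volume: 89,200 US gal × 3.785 L/gal = 337,622 L.
Hardness to add: (181 − 129) = 52 mg/L as CaCO₃ × 337,622 L = 17,560 g as CaCO₃.
Moles of Ca²⁺ (1 mol Ca²⁺ ≡ 1 mol CaCO₃): 17,560 / 100.1 g/mol = 175.4 mol.
Mass of CaCl₂: 175.4 × 111 = 19,470 g.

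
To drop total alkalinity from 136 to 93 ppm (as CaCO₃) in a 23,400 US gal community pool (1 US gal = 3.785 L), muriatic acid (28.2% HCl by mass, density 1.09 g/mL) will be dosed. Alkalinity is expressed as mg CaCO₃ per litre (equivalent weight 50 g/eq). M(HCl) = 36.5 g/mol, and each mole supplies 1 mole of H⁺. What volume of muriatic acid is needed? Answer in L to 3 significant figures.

Volume: 23,400 US gal × 3.785 L/gal = 88,569 L.
Alkalinity to neutralize: (136 − 93) = 43 mg/L as CaCO₃ × 88,569 L = 3808 g as CaCO₃.
Equivalents of H⁺ required: 3808 ÷ 50 g/eq = 76.17 eq = 76.17 mol HCl.
Mass of HCl: 76.17 × 36.5 = 2780 g.
Mass of 28.2% solution: 2780 / 0.282 = 9859 g.
Volume: 9859 g ÷ 1.09 g/mL = 9045 mL.

9.04 L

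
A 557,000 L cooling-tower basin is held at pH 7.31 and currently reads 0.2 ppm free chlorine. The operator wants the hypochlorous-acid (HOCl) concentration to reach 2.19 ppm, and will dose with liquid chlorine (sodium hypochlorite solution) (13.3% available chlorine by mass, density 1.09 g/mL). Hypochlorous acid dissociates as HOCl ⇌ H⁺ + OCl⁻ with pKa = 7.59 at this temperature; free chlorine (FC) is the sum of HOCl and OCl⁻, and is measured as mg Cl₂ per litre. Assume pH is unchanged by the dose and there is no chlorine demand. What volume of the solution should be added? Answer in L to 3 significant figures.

12.1 L

[OCl⁻]/[HOCl] = 10^(pH − pKa) = 10^(7.31 − 7.59) = 0.5248; fraction as HOCl = 1/(1 + 0.5248) = 0.6558.
Free chlorine required for 2.19 ppm HOCl: 2.19 / 0.6558 = 3.339 ppm.
FC to add: 3.339 − 0.2 = 3.139 mg/L as Cl₂.
Cl₂ equivalent: 3.139 mg/L × 557,000 L = 1749 g.
Product at 13.3% available Cl: 1749 / 0.133 = 13,150 g.
Volume: 13,150 g ÷ 1.09 g/mL = 12,060 mL.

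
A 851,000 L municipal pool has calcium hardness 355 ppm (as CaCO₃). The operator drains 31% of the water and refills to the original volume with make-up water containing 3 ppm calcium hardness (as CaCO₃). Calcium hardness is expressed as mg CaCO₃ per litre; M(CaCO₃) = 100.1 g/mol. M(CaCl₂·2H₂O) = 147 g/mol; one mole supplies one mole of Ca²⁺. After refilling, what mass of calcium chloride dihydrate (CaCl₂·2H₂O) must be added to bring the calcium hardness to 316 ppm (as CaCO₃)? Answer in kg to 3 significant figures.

87.6 kg

After draining 31% and refilling: 355 × 0.69 + 3 × 0.31 = 245.88 ppm.
Deficit to target: 316 − 245.88 = 70.12 mg/L.
As CaCO₃: 70.12 mg/L × 851,000 L = 59,670 g; ÷ 100.1 = 596.1 mol Ca²⁺.
Mass: 596.1 × 147 = 87,630 g.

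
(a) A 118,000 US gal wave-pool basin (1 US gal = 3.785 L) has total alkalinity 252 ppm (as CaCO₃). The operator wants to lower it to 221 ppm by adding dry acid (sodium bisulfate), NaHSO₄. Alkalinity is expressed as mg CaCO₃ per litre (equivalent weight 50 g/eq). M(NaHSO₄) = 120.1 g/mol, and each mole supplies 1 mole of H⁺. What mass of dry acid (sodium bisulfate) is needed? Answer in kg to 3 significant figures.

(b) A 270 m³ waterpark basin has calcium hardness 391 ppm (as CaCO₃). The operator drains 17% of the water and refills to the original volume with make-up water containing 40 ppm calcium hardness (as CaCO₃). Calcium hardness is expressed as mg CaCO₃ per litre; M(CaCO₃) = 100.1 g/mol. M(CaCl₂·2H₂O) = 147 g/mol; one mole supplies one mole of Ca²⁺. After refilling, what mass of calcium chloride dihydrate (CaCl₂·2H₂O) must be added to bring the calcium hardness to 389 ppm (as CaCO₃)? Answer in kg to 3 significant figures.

(a) 33.3 kg; (b) 22.9 kg

(a) Volume: 118,000 US gal × 3.785 L/gal = 446,630 L.
(a) Alkalinity to neutralize: (252 − 221) = 31 mg/L as CaCO₃ × 446,630 L = 13,850 g as CaCO₃.
(a) Equivalents of H⁺ required: 13,850 ÷ 50 g/eq = 276.9 eq = 276.9 mol NaHSO₄.
(a) Mass of NaHSO₄: 276.9 × 120.1 = 33,260 g.

(b) Volume: 270 m³ = 270,000 L.
(b) After draining 17% and refilling: 391 × 0.83 + 40 × 0.17 = 331.33 ppm.
(b) Deficit to target: 389 − 331.33 = 57.67 mg/L.
(b) As CaCO₃: 57.67 mg/L × 270,000 L = 15,570 g; ÷ 100.1 = 155.6 mol Ca²⁺.
(b) Mass: 155.6 × 147 = 22,870 g.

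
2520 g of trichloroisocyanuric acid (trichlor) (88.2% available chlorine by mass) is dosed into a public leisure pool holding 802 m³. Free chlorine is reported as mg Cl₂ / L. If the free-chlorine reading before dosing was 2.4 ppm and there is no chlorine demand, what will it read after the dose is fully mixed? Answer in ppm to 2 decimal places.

5.17 ppm

Volume: 802 m³ = 802,000 L.
Available chlorine delivered: 2520 g × 0.882 = 2223 g as Cl₂.
Concentration rise: 2223 g / 802,000 L = 2.771 mg/L = 2.77 ppm.
Final FC: 2.4 + 2.77 = 5.17 ppm.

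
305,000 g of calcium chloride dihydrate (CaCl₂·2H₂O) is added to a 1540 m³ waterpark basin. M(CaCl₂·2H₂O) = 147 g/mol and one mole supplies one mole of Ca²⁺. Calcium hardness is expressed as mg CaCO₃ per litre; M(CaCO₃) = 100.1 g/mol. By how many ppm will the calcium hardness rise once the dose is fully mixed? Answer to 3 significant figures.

Volume: 1540 m³ = 1,540,000 L.
Moles of Ca²⁺: 305,000 g ÷ 147 g/mol = 2075 mol.
As CaCO₃: 2075 mol × 100.1 g/mol = 207,700 g.
Rise: 207,700 g / 1,540,000 L × 1000 = 134.9 mg/L.

135 ppm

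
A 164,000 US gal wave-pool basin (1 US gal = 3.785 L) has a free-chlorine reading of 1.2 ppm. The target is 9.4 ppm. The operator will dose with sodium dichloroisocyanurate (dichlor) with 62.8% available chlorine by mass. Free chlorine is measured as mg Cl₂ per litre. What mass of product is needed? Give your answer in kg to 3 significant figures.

Volume: 164,000 US gal × 3.785 L/gal = 620,740 L.
Chlorine deficit: 9.4 − 1.2 = 8.2 ppm = 8.2 mg/L as Cl₂.
Cl₂ equivalent needed: 8.2 mg/L × 620,740 L = 5,090,000 mg = 5090 g.
Product at 62.8% available chlorine: 5090 / 0.628 = 8105 g.

8.11 kg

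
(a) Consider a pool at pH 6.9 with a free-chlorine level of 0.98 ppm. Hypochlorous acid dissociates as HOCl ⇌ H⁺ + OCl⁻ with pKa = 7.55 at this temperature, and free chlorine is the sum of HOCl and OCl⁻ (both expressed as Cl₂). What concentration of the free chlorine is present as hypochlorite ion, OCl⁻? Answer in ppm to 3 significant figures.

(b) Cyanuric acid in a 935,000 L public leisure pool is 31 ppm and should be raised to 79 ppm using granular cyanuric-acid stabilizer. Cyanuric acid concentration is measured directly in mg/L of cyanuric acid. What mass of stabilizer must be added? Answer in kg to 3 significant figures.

(a) [OCl⁻]/[HOCl] = 10^(pH − pKa) = 10^(6.9 − 7.55) = 10^-0.65 = 0.2239.
(a) Fraction as HOCl = 1 / (1 + 0.2239) = 0.8171.
(a) OCl⁻ = (1 − 0.8171) × 0.98 ppm = 0.1793 ppm.

(b) CYA to add: (79 − 31) = 48 mg/L × 935,000 L = 44,880 g cyanuric acid.

(a) 0.179 ppm; (b) 44.9 kg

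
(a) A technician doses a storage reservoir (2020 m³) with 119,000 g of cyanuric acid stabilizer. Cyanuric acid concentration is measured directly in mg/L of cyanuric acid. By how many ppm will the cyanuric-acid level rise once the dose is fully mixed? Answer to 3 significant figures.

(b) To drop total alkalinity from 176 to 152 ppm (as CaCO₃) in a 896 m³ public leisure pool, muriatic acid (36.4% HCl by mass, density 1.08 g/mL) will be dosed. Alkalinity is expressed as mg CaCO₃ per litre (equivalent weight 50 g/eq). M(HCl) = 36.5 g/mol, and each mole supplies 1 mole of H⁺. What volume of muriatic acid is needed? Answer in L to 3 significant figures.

(a) 58.9 ppm; (b) 39.9 L

(a) Volume: 2020 m³ = 2,020,000 L.
(a) Rise: 119,000 g / 2,020,000 L × 1000 = 58.91 mg/L.

(b) Volume: 896 m³ = 896,000 L.
(b) Alkalinity to neutralize: (176 − 152) = 24 mg/L as CaCO₃ × 896,000 L = 21,500 g as CaCO₃.
(b) Equivalents of H⁺ required: 21,500 ÷ 50 g/eq = 430.1 eq = 430.1 mol HCl.
(b) Mass of HCl: 430.1 × 36.5 = 15,700 g.
(b) Mass of 36.4% solution: 15,700 / 0.364 = 43,130 g.
(b) Volume: 43,130 g ÷ 1.08 g/mL = 39,930 mL.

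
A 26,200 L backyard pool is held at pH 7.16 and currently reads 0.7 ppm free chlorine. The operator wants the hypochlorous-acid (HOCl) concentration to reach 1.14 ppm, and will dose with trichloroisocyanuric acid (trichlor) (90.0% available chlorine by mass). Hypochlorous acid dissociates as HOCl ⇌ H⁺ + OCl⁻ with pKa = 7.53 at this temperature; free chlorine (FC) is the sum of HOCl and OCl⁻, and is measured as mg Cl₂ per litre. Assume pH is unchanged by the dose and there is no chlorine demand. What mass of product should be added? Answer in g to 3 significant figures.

27.0 g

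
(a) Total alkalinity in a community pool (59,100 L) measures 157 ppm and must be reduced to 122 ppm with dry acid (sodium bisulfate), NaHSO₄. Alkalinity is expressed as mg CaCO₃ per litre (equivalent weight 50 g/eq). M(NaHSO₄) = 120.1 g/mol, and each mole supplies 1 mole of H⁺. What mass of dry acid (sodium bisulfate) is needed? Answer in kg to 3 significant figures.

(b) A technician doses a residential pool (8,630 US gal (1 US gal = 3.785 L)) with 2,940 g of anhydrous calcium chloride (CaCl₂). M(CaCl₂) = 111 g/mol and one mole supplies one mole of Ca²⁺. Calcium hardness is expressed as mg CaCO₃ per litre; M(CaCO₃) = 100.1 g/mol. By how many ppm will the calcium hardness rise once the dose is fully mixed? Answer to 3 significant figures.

(a) 4.97 kg; (b) 81.2 ppm

(a) Alkalinity to neutralize: (157 − 122) = 35 mg/L as CaCO₃ × 59,100 L = 2068 g as CaCO₃.
(a) Equivalents of H⁺ required: 2068 ÷ 50 g/eq = 41.37 eq = 41.37 mol NaHSO₄.
(a) Mass of NaHSO₄: 41.37 × 120.1 = 4969 g.

(b) Volume: 8,630 US gal × 3.785 L/gal = 32,665 L.
(b) Moles of Ca²⁺: 2,940 g ÷ 111 g/mol = 26.49 mol.
(b) As CaCO₃: 26.49 mol × 100.1 g/mol = 2651 g.
(b) Rise: 2651 g / 32,665 L × 1000 = 81.17 mg/L.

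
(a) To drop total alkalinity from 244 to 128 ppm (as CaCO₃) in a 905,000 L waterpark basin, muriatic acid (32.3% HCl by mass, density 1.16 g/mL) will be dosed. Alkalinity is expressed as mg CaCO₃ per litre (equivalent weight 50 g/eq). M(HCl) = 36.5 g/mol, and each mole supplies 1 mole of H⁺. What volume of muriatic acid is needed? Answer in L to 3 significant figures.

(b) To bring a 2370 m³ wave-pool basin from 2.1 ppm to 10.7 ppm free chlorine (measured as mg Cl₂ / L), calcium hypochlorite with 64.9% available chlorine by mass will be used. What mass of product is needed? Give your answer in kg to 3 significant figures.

(a) 205 L; (b) 31.4 kg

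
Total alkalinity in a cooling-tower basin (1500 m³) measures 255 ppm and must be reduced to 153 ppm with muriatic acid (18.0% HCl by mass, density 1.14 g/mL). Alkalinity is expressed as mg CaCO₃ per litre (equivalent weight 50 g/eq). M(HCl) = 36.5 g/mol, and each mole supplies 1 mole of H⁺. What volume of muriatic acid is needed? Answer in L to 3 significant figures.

Volume: 1500 m³ = 1,500,000 L.
Alkalinity to neutralize: (255 − 153) = 102 mg/L as CaCO₃ × 1,500,000 L = 153,000 g as CaCO₃.
Equivalents of H⁺ required: 153,000 ÷ 50 g/eq = 3060 eq = 3060 mol HCl.
Mass of HCl: 3060 × 36.5 = 111,700 g.
Mass of 18.0% solution: 111,700 / 0.18 = 620,500 g.
Volume: 620,500 g ÷ 1.14 g/mL = 544,300 mL.

544 L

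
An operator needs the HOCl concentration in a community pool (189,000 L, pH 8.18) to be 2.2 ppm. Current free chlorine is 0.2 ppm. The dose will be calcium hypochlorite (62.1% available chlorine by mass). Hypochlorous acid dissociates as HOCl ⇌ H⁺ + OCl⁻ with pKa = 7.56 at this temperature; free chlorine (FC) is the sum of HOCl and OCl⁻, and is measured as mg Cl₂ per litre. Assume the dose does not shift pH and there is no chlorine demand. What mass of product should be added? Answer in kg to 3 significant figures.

3.40 kg

[OCl⁻]/[HOCl] = 10^(pH − pKa) = 10^(8.18 − 7.56) = 4.169; fraction as HOCl = 1/(1 + 4.169) = 0.1935.
Free chlorine required for 2.2 ppm HOCl: 2.2 / 0.1935 = 11.37 ppm.
FC to add: 11.37 − 0.2 = 11.17 mg/L as Cl₂.
Cl₂ equivalent: 11.17 mg/L × 189,000 L = 2111 g.
Product at 62.1% available Cl: 2111 / 0.621 = 3400 g.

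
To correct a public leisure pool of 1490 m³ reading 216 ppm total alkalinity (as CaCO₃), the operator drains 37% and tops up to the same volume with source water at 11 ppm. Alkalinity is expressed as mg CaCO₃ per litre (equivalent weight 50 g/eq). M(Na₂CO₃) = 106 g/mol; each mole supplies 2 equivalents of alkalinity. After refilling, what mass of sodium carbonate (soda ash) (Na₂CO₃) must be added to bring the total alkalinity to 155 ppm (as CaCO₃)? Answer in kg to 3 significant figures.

23.5 kg

Volume: 1490 m³ = 1,490,000 L.
After draining 37% and refilling: 216 × 0.63 + 11 × 0.37 = 140.15 ppm.
Deficit to target: 155 − 140.15 = 14.85 mg/L.
As CaCO₃: 14.85 mg/L × 1,490,000 L = 22,130 g; ÷ 50 g/eq ÷ 2 = 221.3 mol Na₂CO₃.
Mass: 221.3 × 106 = 23,450 g.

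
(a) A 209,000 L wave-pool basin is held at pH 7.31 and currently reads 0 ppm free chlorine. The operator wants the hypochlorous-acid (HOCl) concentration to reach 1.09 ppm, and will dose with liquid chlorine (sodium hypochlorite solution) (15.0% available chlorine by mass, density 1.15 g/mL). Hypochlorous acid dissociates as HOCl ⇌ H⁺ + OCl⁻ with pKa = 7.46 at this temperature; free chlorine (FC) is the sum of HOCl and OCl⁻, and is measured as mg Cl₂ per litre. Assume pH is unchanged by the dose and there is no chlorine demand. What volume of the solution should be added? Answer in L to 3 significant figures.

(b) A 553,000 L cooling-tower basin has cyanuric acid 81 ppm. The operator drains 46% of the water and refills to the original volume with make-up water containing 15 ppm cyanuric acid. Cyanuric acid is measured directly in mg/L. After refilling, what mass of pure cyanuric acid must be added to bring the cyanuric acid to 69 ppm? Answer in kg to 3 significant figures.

(a) 2.26 L; (b) 10.2 kg

(a) [OCl⁻]/[HOCl] = 10^(pH − pKa) = 10^(7.31 − 7.46) = 0.7079; fraction as HOCl = 1/(1 + 0.7079) = 0.5855.
(a) Free chlorine required for 1.09 ppm HOCl: 1.09 / 0.5855 = 1.862 ppm.
(a) FC to add: 1.862 − 0 = 1.862 mg/L as Cl₂.
(a) Cl₂ equivalent: 1.862 mg/L × 209,000 L = 389.1 g.
(a) Product at 15.0% available Cl: 389.1 / 0.15 = 2594 g.
(a) Volume: 2594 g ÷ 1.15 g/mL = 2256 mL.

(b) After draining 46% and refilling: 81 × 0.54 + 15 × 0.46 = 50.64 ppm.
(b) Deficit to target: 69 − 50.64 = 18.36 mg/L.
(b) Mass: 18.36 mg/L × 553,000 L = 10,150 g cyanuric acid.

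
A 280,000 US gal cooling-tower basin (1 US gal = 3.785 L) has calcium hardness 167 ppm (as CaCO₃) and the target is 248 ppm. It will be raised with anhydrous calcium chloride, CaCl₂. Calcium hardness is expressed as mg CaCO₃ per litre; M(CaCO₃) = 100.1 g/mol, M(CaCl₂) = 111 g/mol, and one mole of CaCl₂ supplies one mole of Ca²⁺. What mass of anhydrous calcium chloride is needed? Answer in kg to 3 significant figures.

Volume: 280,000 US gal × 3.785 L/gal = 1,059,800 L.
Hardness to add: (248 − 167) = 81 mg/L as CaCO₃ × 1,059,800 L = 85,840 g as CaCO₃.
Moles of Ca²⁺ (1 mol Ca²⁺ ≡ 1 mol CaCO₃): 85,840 / 100.1 g/mol = 857.6 mol.
Mass of CaCl₂: 857.6 × 111 = 95,190 g.

95.2 kg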